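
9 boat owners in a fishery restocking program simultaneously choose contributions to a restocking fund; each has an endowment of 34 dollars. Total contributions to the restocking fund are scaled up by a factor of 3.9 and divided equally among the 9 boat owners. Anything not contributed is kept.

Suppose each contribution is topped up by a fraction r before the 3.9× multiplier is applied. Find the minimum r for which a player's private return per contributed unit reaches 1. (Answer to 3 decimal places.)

With matching at rate r, one contributed unit becomes (1 + r) in the restocking fund and returns 3.9 × (1 + r) / 9 to the contributor.
Setting this equal to 1: 1 + r = 9/3.9 = 2.3077.
So the minimum matching rate is r = 2.3077 − 1 = 1.308.

1.308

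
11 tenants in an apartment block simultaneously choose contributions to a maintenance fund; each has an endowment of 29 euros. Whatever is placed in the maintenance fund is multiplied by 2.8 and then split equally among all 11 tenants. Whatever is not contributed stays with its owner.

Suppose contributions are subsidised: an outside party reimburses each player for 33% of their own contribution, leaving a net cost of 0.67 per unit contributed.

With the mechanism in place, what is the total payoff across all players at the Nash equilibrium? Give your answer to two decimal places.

319.00 euros

The effective private return is (2.8/11) / 0.67 = 0.3799, which is still under 1, so the mechanism doesn't change anyone's dominant strategy: zero contribution.
Everyone keeps their endowment and the group total is 11 × 29 = 319.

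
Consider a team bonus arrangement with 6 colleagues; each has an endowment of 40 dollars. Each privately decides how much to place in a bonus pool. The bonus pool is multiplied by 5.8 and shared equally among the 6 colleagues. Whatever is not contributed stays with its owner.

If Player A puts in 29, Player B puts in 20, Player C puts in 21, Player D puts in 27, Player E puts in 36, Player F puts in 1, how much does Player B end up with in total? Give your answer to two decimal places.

149.53 dollars

Total contributed: 29 + 20 + 21 + 27 + 36 + 1 = 134.
Each receives 5.8 × 134 / 6 = 129.53 from the bonus pool.
Player B keeps 40 − 20 = 20, so Player B's payoff is 20 + 129.53 = 149.53.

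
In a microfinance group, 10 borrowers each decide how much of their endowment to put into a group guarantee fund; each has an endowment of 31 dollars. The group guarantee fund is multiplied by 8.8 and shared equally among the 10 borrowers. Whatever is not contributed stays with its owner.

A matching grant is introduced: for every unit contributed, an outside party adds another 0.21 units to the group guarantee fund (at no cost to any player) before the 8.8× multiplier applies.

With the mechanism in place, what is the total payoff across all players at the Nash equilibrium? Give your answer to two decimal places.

The effective private return per unit is now 8.8 × 1.21 / 10 = 1.0648 > 1, so every player's dominant strategy flips to full contribution.
So the Nash equilibrium is full contribution by all 10; the group earns 8.8 × 1.21 × 310 = 3300.88.

3300.88 dollars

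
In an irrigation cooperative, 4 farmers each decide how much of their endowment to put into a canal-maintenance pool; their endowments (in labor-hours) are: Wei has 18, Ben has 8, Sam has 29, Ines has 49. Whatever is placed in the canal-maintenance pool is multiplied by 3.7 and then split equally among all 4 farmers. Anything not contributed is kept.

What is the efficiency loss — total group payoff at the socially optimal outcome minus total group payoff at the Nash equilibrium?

The private return per contributed unit is 3.7/4 = 0.9250 < 1 for every player regardless of endowment, so the Nash equilibrium is zero contribution and the group total is Σ E_j = 18 + 8 + 29 + 49 = 104.
Each contributed unit returns 3.700 to the group, so the social optimum is full contribution by everyone: group total = 3.700 × 104 = 384.80.
Efficiency loss = (3.700 − 1) × 104 = 280.80.

280.80 labor-hours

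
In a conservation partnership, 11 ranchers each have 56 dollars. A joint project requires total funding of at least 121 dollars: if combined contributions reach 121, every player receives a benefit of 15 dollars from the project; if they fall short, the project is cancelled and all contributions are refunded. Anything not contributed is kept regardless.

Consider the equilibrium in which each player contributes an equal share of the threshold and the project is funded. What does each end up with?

Equal share of the threshold: 121/11 = 11.
At this profile no one gains by cutting their contribution: any cut drops the total below 121, the project is cancelled, contributions are refunded, and the deviator ends with 56, which is less than 56 − 11 + 15 = 60. Contributing more than 11 just wastes the excess. So contributing exactly 11 is a best response.
Each player's payoff: 56 − 11 + 15 = 60.

60 dollars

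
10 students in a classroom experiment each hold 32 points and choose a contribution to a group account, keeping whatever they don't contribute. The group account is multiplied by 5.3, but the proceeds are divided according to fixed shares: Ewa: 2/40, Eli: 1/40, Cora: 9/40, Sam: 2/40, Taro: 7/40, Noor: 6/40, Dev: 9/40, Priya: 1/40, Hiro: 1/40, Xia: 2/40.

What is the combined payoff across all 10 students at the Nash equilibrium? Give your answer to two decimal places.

595.20 points

A player with share s gets back 5.3·s per unit contributed, so full contribution is dominant for anyone with s > 1/5.3 = 0.1887 and zero contribution is dominant for anyone below.
Cora and Dev clear that bar, contributing 32 each; the remaining 8 contribute 0. Total contributed: 64.
The group account pays out 5.3 × 64 = 339.20 in total (split across the unequal shares, but the aggregate is all that matters for the group sum).
The 8 free-riders keep 32 each, adding 256. Group total = 256 + 339.20 = 595.20.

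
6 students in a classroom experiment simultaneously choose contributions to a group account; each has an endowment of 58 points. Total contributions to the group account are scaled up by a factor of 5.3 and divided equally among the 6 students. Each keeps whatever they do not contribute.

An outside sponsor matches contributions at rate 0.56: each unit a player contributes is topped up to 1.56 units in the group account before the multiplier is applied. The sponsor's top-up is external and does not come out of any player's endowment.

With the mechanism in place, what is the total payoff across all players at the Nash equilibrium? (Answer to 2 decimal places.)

2877.26 points

With the mechanism, a contributed unit returns 5.3 × 1.56 / 6 = 1.3780 per unit of net cost to the contributor — now above 1 — so contributing fully is weakly dominant for every player.
At the Nash equilibrium everyone contributes 58. Group total payoff = 5.3 × 1.56 × 348 = 2877.26.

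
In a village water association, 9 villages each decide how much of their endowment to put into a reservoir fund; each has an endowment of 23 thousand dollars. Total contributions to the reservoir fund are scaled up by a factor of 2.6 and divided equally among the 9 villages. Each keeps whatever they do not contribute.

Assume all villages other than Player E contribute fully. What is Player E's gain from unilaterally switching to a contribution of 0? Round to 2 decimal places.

Switching from a contribution of 23 to 0 lets Player E keep an extra 23 thousand dollars, but lowers the reservoir fund by 23, which costs Player E their own share of that drop: 2.6/9 × 23 = 6.64.
Net gain = 23 − 6.64 = 16.36. The private return per contributed unit (0.2889) is below 1, so free-riding is indeed the best response regardless of what the others do.

16.36 thousand dollars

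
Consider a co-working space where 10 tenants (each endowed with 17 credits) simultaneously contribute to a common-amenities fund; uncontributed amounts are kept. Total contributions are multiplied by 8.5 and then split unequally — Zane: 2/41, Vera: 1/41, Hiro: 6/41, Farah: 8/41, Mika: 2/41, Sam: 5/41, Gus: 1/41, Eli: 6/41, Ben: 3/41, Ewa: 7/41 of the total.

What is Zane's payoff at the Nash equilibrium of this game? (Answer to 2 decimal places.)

For player j, contributing a unit is worthwhile iff 8.5 × (j's share) ≥ 1, i.e. iff j's share is at least 0.1176.
Hiro, Farah, Sam, Eli and Ewa clear that bar, contributing 17 each; the remaining 5 contribute 0. Total contributed: 85.
Zane keeps 17 and receives 8.5 × 85 × 2/41 = 35.24 from the common-amenities fund, for a payoff of 52.24.

52.24 credits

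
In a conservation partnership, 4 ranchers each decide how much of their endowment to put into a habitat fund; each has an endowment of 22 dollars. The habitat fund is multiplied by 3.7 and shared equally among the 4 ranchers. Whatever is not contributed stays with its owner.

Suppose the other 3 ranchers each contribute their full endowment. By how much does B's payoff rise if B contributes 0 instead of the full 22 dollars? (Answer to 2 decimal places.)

Switching from a contribution of 22 to 0 lets B keep an extra 22 dollars, but lowers the habitat fund by 22, which costs B their own share of that drop: 3.7/4 × 22 = 20.35.
Net gain = 22 − 20.35 = 1.65. The private return per contributed unit (0.9250) is below 1, so free-riding is indeed the best response regardless of what the others do.

1.65 dollars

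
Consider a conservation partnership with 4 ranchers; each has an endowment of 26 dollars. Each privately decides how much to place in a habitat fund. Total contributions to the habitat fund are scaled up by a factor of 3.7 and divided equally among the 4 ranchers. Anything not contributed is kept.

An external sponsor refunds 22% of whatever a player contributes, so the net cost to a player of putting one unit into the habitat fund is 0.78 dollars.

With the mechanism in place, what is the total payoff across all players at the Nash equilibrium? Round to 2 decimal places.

With the mechanism, a contributed unit returns (3.7/4) / 0.78 = 1.1859 per unit of net cost to the contributor — now above 1 — so contributing fully is weakly dominant for every player.
At the Nash equilibrium everyone contributes 26. Group total payoff = 4 × (26 × 0.22 + 3.7 × 26) = 407.68.

407.68 dollars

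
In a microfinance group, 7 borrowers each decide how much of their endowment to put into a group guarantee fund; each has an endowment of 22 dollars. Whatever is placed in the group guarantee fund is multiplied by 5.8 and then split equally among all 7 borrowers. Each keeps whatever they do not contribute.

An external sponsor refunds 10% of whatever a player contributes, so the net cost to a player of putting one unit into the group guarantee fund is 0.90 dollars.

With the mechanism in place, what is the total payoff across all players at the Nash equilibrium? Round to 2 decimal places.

154.00 dollars

Even with the mechanism, each unit contributed returns only (5.8/7) / 0.90 = 0.9206 per unit of net cost, so contributing nothing is still dominant.
Everyone keeps their endowment and the group total is 7 × 22 = 154.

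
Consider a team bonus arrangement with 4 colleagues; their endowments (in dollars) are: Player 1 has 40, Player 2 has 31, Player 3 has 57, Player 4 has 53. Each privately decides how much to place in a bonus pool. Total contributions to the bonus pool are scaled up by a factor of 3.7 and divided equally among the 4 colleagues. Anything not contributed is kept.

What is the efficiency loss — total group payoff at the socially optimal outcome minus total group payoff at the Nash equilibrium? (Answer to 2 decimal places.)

The private return per contributed unit is 3.7/4 = 0.9250 < 1 for every player regardless of endowment, so the Nash equilibrium is zero contribution and the group total is Σ E_j = 40 + 31 + 57 + 53 = 181.
Each contributed unit returns 3.700 to the group, so the social optimum is full contribution by everyone: group total = 3.700 × 181 = 669.70.
Efficiency loss = (3.700 − 1) × 181 = 488.70.

488.70 dollars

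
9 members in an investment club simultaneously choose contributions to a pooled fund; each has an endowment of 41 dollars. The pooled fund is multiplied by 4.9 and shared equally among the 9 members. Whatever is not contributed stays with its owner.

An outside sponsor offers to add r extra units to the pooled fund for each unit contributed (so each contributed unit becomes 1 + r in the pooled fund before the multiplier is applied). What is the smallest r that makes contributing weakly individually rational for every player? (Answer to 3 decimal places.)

0.837

With matching at rate r, one contributed unit becomes (1 + r) in the pooled fund and returns 4.9 × (1 + r) / 9 to the contributor.
Setting this equal to 1: 1 + r = 9/4.9 = 1.8367.
So the minimum matching rate is r = 1.8367 − 1 = 0.837.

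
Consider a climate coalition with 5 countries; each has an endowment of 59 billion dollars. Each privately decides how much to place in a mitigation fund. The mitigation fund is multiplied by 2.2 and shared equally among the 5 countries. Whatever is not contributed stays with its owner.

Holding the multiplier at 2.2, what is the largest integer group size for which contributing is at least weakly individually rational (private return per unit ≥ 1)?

2

Private return per unit is 2.2/(group size), which is ≥ 1 whenever the group size is ≤ 2.2.
The largest such integer is 2.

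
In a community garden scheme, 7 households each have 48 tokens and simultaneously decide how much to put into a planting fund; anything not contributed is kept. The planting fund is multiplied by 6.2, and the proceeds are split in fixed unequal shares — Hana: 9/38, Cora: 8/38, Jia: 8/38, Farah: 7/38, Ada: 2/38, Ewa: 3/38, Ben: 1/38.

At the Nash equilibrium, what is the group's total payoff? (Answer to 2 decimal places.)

1334.40 tokens

Player j's private return per contributed unit is 6.2 × (j's share). Contributing is weakly dominant for j when that share is at least 1/6.2 = 0.1613, and contributing 0 is dominant otherwise.
Hana, Cora, Jia and Farah are above the threshold, contributing 48 each; the remaining 3 contribute 0. Total contributed: 192.
The planting fund pays out 6.2 × 192 = 1190.40 in total (split across the unequal shares, but the aggregate is all that matters for the group sum).
The 3 free-riders keep 48 each, adding 144. Group total = 144 + 1190.40 = 1334.40.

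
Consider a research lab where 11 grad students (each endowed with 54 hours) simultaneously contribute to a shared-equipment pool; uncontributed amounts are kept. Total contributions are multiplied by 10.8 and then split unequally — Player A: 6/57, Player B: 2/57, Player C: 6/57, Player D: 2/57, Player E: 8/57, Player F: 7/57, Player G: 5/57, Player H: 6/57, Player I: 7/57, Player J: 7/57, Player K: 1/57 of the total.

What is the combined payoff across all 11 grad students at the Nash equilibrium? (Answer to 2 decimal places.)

Each unit j contributes comes back to j as 10.8 × (j's share), so j prefers to contribute only if that share exceeds 1/10.8 = 0.0926; otherwise keeping the unit dominates.
Player A, Player C, Player E, Player F, Player H, Player I and Player J clear that bar, contributing 54 each; the remaining 4 contribute 0. Total contributed: 378.
The shared-equipment pool pays out 10.8 × 378 = 4082.40 in total (split across the unequal shares, but the aggregate is all that matters for the group sum).
The 4 free-riders keep 54 each, adding 216. Group total = 216 + 4082.40 = 4298.40.

4298.40 hours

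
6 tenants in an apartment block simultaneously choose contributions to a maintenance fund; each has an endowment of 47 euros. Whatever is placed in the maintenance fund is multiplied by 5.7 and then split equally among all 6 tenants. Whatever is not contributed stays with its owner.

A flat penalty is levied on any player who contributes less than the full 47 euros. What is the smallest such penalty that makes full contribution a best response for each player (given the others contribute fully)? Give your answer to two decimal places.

Given the others contribute fully, the best deviation is to contribute 0 (any partial contribution still incurs the fine and gives up units whose private return 0.9500 is below 1).
Deviating from 47 to 0 saves 47 euros but forfeits the deviator's share of the drop in the maintenance fund: 5.7/6 × 47 = 44.65.
So the deviation gain is 47 − 44.65 = 2.35, and the fine must be at least 2.35 euros to wipe it out.

2.35 euros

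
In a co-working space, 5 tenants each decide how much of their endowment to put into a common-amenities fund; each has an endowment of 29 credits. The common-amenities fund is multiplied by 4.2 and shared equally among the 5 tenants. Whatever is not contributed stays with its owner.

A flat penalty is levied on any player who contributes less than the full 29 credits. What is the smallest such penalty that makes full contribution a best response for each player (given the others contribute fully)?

Given the others contribute fully, the best deviation is to contribute 0 (any partial contribution still incurs the fine and gives up units whose private return 0.8400 is below 1).
Deviating from 29 to 0 saves 29 credits but forfeits the deviator's share of the drop in the common-amenities fund: 4.2/5 × 29 = 24.36.
So the deviation gain is 29 − 24.36 = 4.64, and the fine must be at least 4.64 credits to wipe it out.

4.64 credits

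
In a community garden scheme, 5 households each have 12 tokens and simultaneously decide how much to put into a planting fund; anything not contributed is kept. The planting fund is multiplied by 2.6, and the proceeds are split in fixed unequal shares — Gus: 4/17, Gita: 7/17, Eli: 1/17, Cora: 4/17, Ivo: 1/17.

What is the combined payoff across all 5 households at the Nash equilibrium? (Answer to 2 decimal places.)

79.20 tokens

A player with share s gets back 2.6·s per unit contributed, so full contribution is dominant for anyone with s > 1/2.6 = 0.3846 and zero contribution is dominant for anyone below.
Gita alone (share 7/17) is above the threshold, contributing 12; the remaining 4 contribute 0. Total contributed: 12.
The planting fund pays out 2.6 × 12 = 31.20 in total (split across the unequal shares, but the aggregate is all that matters for the group sum).
The 4 free-riders keep 12 each, adding 48. Group total = 48 + 31.20 = 79.20.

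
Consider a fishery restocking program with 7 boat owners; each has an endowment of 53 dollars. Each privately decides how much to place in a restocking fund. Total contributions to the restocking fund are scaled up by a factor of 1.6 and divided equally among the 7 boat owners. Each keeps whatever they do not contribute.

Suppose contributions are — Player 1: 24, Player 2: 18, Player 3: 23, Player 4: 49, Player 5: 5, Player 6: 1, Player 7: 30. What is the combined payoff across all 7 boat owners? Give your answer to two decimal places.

461.00 dollars

Total contributed: 24 + 18 + 23 + 49 + 5 + 1 + 30 = 150; total kept: 7 × 53 − 150 = 221.
The restocking fund pays out 1.6 × 150 = 240.00 in aggregate.
Group total = 221 + 240.00 = 461.00.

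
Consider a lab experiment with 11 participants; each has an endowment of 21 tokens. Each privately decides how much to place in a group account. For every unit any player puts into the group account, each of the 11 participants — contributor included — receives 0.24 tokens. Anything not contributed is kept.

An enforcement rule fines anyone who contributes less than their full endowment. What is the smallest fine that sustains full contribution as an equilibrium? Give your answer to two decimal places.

Given the others contribute fully, the best deviation is to contribute 0 (any partial contribution still incurs the fine and gives up units whose private return 0.24 is below 1).
Deviating from 21 to 0 saves 21 tokens but forfeits the deviator's share of the drop in the group account: 0.24 × 21 = 5.04.
So the deviation gain is 21 − 5.04 = 15.96, and the fine must be at least 15.96 tokens to wipe it out.

15.96 tokens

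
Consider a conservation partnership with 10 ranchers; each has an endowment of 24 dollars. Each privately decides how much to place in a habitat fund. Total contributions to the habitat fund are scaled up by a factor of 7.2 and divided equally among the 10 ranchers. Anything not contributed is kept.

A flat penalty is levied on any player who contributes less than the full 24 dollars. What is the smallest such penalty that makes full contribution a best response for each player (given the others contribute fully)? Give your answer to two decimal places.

6.72 dollars

Given the others contribute fully, the best deviation is to contribute 0 (any partial contribution still incurs the fine and gives up units whose private return 0.7200 is below 1).
Deviating from 24 to 0 saves 24 dollars but forfeits the deviator's share of the drop in the habitat fund: 7.2/10 × 24 = 17.28.
So the deviation gain is 24 − 17.28 = 6.72, and the fine must be at least 6.72 dollars to wipe it out.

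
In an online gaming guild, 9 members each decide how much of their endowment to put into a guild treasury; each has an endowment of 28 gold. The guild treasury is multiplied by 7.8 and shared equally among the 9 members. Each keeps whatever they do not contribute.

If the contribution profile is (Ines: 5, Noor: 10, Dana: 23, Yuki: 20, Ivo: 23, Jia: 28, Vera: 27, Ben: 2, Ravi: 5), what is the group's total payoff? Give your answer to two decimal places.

Total contributed: 5 + 10 + 23 + 20 + 23 + 28 + 27 + 2 + 5 = 143; total kept: 9 × 28 − 143 = 109.
The guild treasury pays out 7.8 × 143 = 1115.40 in aggregate.
Group total = 109 + 1115.40 = 1224.40.

1224.40 gold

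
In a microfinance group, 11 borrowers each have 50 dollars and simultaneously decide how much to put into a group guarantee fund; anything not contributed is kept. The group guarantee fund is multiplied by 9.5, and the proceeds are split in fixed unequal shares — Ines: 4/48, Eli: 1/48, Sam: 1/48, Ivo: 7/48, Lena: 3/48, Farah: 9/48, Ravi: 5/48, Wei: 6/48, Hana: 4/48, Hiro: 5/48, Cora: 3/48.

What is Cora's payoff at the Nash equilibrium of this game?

A player with share s gets back 9.5·s per unit contributed, so full contribution is dominant for anyone with s > 1/9.5 = 0.1053 and zero contribution is dominant for anyone below.
Ivo, Farah and Wei are above the threshold, contributing 50 each; the remaining 8 contribute 0. Total contributed: 150.
Cora keeps 50 and receives 9.5 × 150 × 3/48 = 89.06 from the group guarantee fund, for a payoff of 139.06.

139.06 dollars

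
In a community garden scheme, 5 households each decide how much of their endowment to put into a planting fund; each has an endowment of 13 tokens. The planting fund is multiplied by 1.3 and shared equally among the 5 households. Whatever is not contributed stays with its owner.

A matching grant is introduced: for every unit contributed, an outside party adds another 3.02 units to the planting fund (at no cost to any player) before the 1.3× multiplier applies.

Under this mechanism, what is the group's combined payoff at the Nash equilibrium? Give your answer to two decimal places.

339.69 tokens

Under the mechanism each unit contributed yields 1.3 × 4.02 / 5 = 1.0452 back to its contributor per unit of net cost, which exceeds 1, making full contribution the dominant choice for everyone.
So the Nash equilibrium is full contribution by all 5; the group earns 1.3 × 4.02 × 65 = 339.69.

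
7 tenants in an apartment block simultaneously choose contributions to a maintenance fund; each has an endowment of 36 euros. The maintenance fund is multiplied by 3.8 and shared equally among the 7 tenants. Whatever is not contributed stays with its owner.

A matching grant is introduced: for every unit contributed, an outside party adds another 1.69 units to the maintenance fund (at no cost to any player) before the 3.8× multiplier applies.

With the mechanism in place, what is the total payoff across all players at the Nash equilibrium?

The effective private return per unit is now 3.8 × 2.69 / 7 = 1.4603 > 1, so every player's dominant strategy flips to full contribution.
So the Nash equilibrium is full contribution by all 7; the group earns 3.8 × 2.69 × 252 = 2575.94.

2575.94 euros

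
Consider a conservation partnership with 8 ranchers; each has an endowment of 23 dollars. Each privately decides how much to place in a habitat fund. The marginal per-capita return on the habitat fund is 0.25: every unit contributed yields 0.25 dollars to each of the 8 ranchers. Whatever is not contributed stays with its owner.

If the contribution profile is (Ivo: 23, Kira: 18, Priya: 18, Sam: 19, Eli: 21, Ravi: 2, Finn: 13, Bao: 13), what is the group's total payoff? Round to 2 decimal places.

311.00 dollars

Total contributed: 23 + 18 + 18 + 19 + 21 + 2 + 13 + 13 = 127; total kept: 8 × 23 − 127 = 57.
The habitat fund pays out 0.25 × 8 × 127 = 254.00 in aggregate.
Group total = 57 + 254.00 = 311.00.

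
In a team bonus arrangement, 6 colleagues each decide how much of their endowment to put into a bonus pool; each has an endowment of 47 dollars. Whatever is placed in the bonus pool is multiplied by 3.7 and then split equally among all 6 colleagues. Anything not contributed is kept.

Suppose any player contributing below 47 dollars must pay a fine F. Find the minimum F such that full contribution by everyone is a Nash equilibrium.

18.02 dollars

Given the others contribute fully, the best deviation is to contribute 0 (any partial contribution still incurs the fine and gives up units whose private return 0.6167 is below 1).
Deviating from 47 to 0 saves 47 dollars but forfeits the deviator's share of the drop in the bonus pool: 3.7/6 × 47 = 28.98.
So the deviation gain is 47 − 28.98 = 18.02, and the fine must be at least 18.02 dollars to wipe it out.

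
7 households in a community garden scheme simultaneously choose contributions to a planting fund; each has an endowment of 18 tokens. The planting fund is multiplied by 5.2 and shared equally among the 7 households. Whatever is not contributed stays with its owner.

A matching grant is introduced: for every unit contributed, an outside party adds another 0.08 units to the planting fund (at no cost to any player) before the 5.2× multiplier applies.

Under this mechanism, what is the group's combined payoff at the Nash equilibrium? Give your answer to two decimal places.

Even with the mechanism, each unit contributed returns only 5.2 × 1.08 / 7 = 0.8023 per unit of net cost, so contributing nothing is still dominant.
At the Nash equilibrium no one contributes; group total payoff = 7 × 18 = 126.

126.00 tokens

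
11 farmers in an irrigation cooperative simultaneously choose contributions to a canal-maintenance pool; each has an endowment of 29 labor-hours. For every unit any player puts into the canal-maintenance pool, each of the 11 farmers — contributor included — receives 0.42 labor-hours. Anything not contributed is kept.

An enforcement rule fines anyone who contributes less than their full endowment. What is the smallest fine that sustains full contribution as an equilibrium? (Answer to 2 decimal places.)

16.82 labor-hours

Given the others contribute fully, the best deviation is to contribute 0 (any partial contribution still incurs the fine and gives up units whose private return 0.42 is below 1).
Deviating from 29 to 0 saves 29 labor-hours but forfeits the deviator's share of the drop in the canal-maintenance pool: 0.42 × 29 = 12.18.
So the deviation gain is 29 − 12.18 = 16.82, and the fine must be at least 16.82 labor-hours to wipe it out.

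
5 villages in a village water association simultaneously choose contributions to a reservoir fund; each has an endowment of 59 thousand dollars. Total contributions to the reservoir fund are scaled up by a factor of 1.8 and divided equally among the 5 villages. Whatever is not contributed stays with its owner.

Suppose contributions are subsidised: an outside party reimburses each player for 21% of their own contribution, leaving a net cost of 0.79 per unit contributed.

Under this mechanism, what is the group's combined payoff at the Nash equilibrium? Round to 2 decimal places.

295.00 thousand dollars

Even with the mechanism, each unit contributed returns only (1.8/5) / 0.79 = 0.4557 per unit of net cost, so contributing nothing is still dominant.
At the Nash equilibrium no one contributes; group total payoff = 5 × 59 = 295.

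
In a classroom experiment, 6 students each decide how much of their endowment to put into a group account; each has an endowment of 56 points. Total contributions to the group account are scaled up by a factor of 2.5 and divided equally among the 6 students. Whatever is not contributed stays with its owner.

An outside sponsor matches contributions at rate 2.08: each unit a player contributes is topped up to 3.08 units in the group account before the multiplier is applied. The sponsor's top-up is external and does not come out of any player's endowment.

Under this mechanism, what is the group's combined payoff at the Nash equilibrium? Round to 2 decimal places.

2587.20 points

Under the mechanism each unit contributed yields 2.5 × 3.08 / 6 = 1.2833 back to its contributor per unit of net cost, which exceeds 1, making full contribution the dominant choice for everyone.
At the Nash equilibrium everyone contributes 56. Group total payoff = 2.5 × 3.08 × 336 = 2587.20.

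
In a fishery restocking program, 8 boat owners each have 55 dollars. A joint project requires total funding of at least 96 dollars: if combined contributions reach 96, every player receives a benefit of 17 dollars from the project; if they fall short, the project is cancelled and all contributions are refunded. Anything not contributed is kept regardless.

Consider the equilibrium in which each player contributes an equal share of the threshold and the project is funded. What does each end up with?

Equal share of the threshold: 96/8 = 12.
At this profile no one gains by cutting their contribution: any cut drops the total below 96, the project is cancelled, contributions are refunded, and the deviator ends with 55, which is less than 55 − 12 + 17 = 60. Contributing more than 12 just wastes the excess. So contributing exactly 12 is a best response.
Each player's payoff: 55 − 12 + 17 = 60.

60 dollars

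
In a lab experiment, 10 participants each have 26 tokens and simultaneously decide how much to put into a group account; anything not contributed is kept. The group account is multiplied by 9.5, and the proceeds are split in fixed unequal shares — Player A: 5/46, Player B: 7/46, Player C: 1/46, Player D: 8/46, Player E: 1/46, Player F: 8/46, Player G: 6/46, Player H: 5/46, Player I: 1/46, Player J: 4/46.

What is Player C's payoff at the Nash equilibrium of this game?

58.22 tokens

For player j, contributing a unit is worthwhile iff 9.5 × (j's share) ≥ 1, i.e. iff j's share is at least 0.1053.
Player A, Player B, Player D, Player F, Player G and Player H are above the threshold, contributing 26 each; the remaining 4 contribute 0. Total contributed: 156.
Player C keeps 26 and receives 9.5 × 156 × 1/46 = 32.22 from the group account, for a payoff of 58.22.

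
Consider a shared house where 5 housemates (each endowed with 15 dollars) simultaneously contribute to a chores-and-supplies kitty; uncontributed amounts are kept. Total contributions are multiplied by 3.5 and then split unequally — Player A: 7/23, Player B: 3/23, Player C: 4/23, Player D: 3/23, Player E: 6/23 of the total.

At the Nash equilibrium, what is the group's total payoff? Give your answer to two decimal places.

Each unit j contributes comes back to j as 3.5 × (j's share), so j prefers to contribute only if that share exceeds 1/3.5 = 0.2857; otherwise keeping the unit dominates.
Player A alone (share 7/23) is above the threshold, contributing 15; the remaining 4 contribute 0. Total contributed: 15.
The chores-and-supplies kitty pays out 3.5 × 15 = 52.50 in total (split across the unequal shares, but the aggregate is all that matters for the group sum).
The 4 free-riders keep 15 each, adding 60. Group total = 60 + 52.50 = 112.50.

112.50 dollars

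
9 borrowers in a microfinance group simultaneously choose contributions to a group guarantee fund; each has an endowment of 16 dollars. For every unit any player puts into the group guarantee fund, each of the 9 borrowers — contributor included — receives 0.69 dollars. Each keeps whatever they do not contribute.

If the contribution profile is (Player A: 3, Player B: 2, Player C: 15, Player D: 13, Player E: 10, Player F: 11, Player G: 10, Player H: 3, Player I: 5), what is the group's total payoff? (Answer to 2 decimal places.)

Total contributed: 3 + 2 + 15 + 13 + 10 + 11 + 10 + 3 + 5 = 72; total kept: 9 × 16 − 72 = 72.
The group guarantee fund pays out 0.69 × 9 × 72 = 447.12 in aggregate.
Group total = 72 + 447.12 = 519.12.

519.12 dollars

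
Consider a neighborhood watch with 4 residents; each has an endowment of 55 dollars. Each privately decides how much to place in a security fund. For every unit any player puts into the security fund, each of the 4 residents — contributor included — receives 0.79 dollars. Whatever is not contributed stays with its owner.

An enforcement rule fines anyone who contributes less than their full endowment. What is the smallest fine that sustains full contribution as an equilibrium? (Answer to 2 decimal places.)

11.55 dollars

Given the others contribute fully, the best deviation is to contribute 0 (any partial contribution still incurs the fine and gives up units whose private return 0.79 is below 1).
Deviating from 55 to 0 saves 55 dollars but forfeits the deviator's share of the drop in the security fund: 0.79 × 55 = 43.45.
So the deviation gain is 55 − 43.45 = 11.55, and the fine must be at least 11.55 dollars to wipe it out.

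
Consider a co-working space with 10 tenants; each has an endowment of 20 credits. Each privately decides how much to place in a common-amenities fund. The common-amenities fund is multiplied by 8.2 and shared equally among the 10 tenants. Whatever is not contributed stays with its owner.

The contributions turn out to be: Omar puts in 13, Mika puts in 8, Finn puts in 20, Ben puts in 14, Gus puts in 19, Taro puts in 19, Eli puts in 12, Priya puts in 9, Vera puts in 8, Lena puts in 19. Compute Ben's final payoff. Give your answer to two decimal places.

121.62 credits

Total contributed: 13 + 8 + 20 + 14 + 19 + 19 + 12 + 9 + 8 + 19 = 141.
Each receives 8.2 × 141 / 10 = 115.62 from the common-amenities fund.
Ben keeps 20 − 14 = 6, so Ben's payoff is 6 + 115.62 = 121.62.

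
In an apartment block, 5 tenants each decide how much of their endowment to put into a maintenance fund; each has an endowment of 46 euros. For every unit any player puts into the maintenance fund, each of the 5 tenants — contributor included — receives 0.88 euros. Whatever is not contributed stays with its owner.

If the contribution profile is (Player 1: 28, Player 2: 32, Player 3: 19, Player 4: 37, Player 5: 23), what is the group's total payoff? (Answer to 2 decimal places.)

702.60 euros

Total contributed: 28 + 32 + 19 + 37 + 23 = 139; total kept: 5 × 46 − 139 = 91.
The maintenance fund pays out 0.88 × 5 × 139 = 611.60 in aggregate.
Group total = 91 + 611.60 = 702.60.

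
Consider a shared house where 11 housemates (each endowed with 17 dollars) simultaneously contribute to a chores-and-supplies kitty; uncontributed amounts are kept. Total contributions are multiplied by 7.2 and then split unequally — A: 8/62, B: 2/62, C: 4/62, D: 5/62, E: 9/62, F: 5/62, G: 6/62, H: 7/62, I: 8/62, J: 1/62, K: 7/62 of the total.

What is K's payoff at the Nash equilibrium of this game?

For player j, contributing a unit is worthwhile iff 7.2 × (j's share) ≥ 1, i.e. iff j's share is at least 0.1389.
Only E (9/62) clears that bar, contributing 17; the remaining 10 contribute 0. Total contributed: 17.
K keeps 17 and receives 7.2 × 17 × 7/62 = 13.82 from the chores-and-supplies kitty, for a payoff of 30.82.

30.82 dollars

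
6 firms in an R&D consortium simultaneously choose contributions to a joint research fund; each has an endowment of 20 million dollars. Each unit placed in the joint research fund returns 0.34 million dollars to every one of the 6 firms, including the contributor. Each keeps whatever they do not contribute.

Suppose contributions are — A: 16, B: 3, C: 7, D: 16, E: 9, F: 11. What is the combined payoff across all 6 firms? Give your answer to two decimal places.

Total contributed: 16 + 3 + 7 + 16 + 9 + 11 = 62; total kept: 6 × 20 − 62 = 58.
The joint research fund pays out 0.34 × 6 × 62 = 126.48 in aggregate.
Group total = 58 + 126.48 = 184.48.

184.48 million dollars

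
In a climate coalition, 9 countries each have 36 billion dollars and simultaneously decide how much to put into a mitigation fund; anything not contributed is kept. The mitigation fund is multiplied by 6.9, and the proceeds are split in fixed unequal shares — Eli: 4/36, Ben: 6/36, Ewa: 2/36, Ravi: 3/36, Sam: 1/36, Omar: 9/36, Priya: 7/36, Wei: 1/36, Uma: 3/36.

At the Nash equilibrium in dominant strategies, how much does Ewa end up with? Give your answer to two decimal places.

77.40 billion dollars

Each unit j contributes comes back to j as 6.9 × (j's share), so j prefers to contribute only if that share exceeds 1/6.9 = 0.1449; otherwise keeping the unit dominates.
The shares above 0.1449 belong to Ben, Omar and Priya, contributing 36 each; the remaining 6 contribute 0. Total contributed: 108.
Ewa keeps 36 and receives 6.9 × 108 × 2/36 = 41.40 from the mitigation fund, for a payoff of 77.40.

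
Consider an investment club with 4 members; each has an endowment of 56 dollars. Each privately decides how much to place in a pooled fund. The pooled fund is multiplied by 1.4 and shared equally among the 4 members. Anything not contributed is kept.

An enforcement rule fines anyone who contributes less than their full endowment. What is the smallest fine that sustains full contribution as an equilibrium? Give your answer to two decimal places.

Given the others contribute fully, the best deviation is to contribute 0 (any partial contribution still incurs the fine and gives up units whose private return 0.3500 is below 1).
Deviating from 56 to 0 saves 56 dollars but forfeits the deviator's share of the drop in the pooled fund: 1.4/4 × 56 = 19.60.
So the deviation gain is 56 − 19.60 = 36.40, and the fine must be at least 36.40 dollars to wipe it out.

36.40 dollars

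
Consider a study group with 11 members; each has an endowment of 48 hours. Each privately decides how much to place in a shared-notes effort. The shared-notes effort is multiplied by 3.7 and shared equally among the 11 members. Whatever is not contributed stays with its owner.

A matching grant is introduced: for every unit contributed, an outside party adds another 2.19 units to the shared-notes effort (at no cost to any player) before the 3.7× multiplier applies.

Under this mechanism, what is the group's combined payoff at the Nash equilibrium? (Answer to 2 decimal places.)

With the mechanism, a contributed unit returns 3.7 × 3.19 / 11 = 1.0730 per unit of net cost to the contributor — now above 1 — so contributing fully is weakly dominant for every player.
At the Nash equilibrium everyone contributes 48. Group total payoff = 3.7 × 3.19 × 528 = 6231.98.

6231.98 hours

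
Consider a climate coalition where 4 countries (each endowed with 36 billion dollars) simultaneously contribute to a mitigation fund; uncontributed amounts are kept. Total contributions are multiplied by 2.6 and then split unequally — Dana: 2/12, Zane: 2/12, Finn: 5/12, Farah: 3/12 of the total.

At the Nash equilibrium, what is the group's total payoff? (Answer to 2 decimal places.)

201.60 billion dollars

Player j's private return per contributed unit is 2.6 × (j's share). Contributing is weakly dominant for j when that share is at least 1/2.6 = 0.3846, and contributing 0 is dominant otherwise.
The only share above 0.3846 is Finn's 5/12, contributing 36; the remaining 3 contribute 0. Total contributed: 36.
The mitigation fund pays out 2.6 × 36 = 93.60 in total (split across the unequal shares, but the aggregate is all that matters for the group sum).
The 3 free-riders keep 36 each, adding 108. Group total = 108 + 93.60 = 201.60.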